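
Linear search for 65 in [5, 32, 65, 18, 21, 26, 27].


i=0: 5!=65
i=1: 32!=65
i=2: 65==65 found!

Found at 2, 3 comps


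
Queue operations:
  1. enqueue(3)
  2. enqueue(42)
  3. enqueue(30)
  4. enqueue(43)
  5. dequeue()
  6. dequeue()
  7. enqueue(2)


enqueue(3) -> [3]
enqueue(42) -> [3, 42]
enqueue(30) -> [3, 42, 30]
enqueue(43) -> [3, 42, 30, 43]
dequeue()->3, [42, 30, 43]
dequeue()->42, [30, 43]
enqueue(2) -> [30, 43, 2]

Final queue: [30, 43, 2]


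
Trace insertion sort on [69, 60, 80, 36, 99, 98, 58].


Initial: [69, 60, 80, 36, 99, 98, 58]
Insert 60: [60, 69, 80, 36, 99, 98, 58]
Insert 80: [60, 69, 80, 36, 99, 98, 58]
Insert 36: [36, 60, 69, 80, 99, 98, 58]
Insert 99: [36, 60, 69, 80, 99, 98, 58]
Insert 98: [36, 60, 69, 80, 98, 99, 58]
Insert 58: [36, 58, 60, 69, 80, 98, 99]

Sorted: [36, 58, 60, 69, 80, 98, 99]


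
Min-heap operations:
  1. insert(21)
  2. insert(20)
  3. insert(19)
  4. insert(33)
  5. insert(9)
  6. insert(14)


insert(21) -> [21]
insert(20) -> [20, 21]
insert(19) -> [19, 21, 20]
insert(33) -> [19, 21, 20, 33]
insert(9) -> [9, 19, 20, 33, 21]
insert(14) -> [9, 19, 14, 33, 21, 20]

Final heap: [9, 19, 14, 33, 21, 20]


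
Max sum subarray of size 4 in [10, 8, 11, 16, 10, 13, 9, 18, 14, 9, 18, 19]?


[0:4]: 45
[1:5]: 45
[2:6]: 50
[3:7]: 48
[4:8]: 50
[5:9]: 54
[6:10]: 50
[7:11]: 59
[8:12]: 60

Max: 60 at [8:12]


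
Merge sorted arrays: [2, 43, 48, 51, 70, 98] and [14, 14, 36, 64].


Take 2 from A
Take 14 from B
Take 14 from B
Take 36 from B
Take 43 from A
Take 48 from A
Take 51 from A
Take 64 from B

Merged: [2, 14, 14, 36, 43, 48, 51, 64, 70, 98]


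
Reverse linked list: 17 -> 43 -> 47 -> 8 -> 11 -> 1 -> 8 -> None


Step 1: curr=17, set curr.next=prev(None) | reversed so far: 17
Step 2: curr=43, set curr.next=prev(17) | reversed so far: 43 -> 17
Step 3: curr=47, set curr.next=prev(43) | reversed so far: 47 -> 43 -> 17
Step 4: curr=8, set curr.next=prev(47) | reversed so far: 8 -> 47 -> 43 -> 17
Step 5: curr=11, set curr.next=prev(8) | reversed so far: 11 -> 8 -> 47 -> 43 -> 17
Step 6: curr=1, set curr.next=prev(11) | reversed so far: 1 -> 11 -> 8 -> 47 -> 43 -> 17
Step 7: curr=8, set curr.next=prev(1) | reversed so far: 8 -> 1 -> 11 -> 8 -> 47 -> 43 -> 17

8 -> 1 -> 11 -> 8 -> 47 -> 43 -> 17 -> None


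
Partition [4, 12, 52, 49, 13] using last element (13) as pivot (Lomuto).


Pivot: 13
  4 <= 13: advance i (no swap)
  12 <= 13: advance i (no swap)
Place pivot at 2: [4, 12, 13, 49, 52]

Partitioned: [4, 12, 13, 49, 52]


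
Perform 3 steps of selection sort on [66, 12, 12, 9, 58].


Initial: [66, 12, 12, 9, 58]
Step 1: min=9 at 3
  Swap: [9, 12, 12, 66, 58]
Step 2: min=12 at 1
  Swap: [9, 12, 12, 66, 58]
Step 3: min=12 at 2
  Swap: [9, 12, 12, 66, 58]

After 3 steps: [9, 12, 12, 66, 58]


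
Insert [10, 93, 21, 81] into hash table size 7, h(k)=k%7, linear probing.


Insert 10: h=3 -> slot 3
Insert 93: h=2 -> slot 2
Insert 21: h=0 -> slot 0
Insert 81: h=4 -> slot 4

Table: [21, None, 93, 10, 81, None, None]


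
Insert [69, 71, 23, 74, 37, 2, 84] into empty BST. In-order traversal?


Insert 69: root
Insert 71: R from 69
Insert 23: L from 69
Insert 74: R from 69 -> R from 71
Insert 37: L from 69 -> R from 23
Insert 2: L from 69 -> L from 23
Insert 84: R from 69 -> R from 71 -> R from 74

In-order: [2, 23, 37, 69, 71, 74, 84]


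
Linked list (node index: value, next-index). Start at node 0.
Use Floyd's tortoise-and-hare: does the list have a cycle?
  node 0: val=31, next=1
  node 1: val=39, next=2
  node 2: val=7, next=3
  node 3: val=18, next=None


Floyd's tortoise (slow, +1) and hare (fast, +2):
  init: slow=0, fast=0
  step 1: slow=1, fast=2
  step 2: fast 2->3->None, no cycle

Cycle: no


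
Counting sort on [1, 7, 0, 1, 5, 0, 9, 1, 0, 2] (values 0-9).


Input: [1, 7, 0, 1, 5, 0, 9, 1, 0, 2]
Counts: [3, 3, 1, 0, 0, 1, 0, 1, 0, 1]

Sorted: [0, 0, 0, 1, 1, 1, 2, 5, 7, 9]


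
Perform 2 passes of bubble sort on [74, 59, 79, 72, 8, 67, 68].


Initial: [74, 59, 79, 72, 8, 67, 68]
Pass 1: [59, 74, 72, 8, 67, 68, 79] (5 swaps)
Pass 2: [59, 72, 8, 67, 68, 74, 79] (4 swaps)

After 2 passes: [59, 72, 8, 67, 68, 74, 79]


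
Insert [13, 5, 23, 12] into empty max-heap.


Insert 13: [13]
Insert 5: [13, 5]
Insert 23: [23, 5, 13]
Insert 12: [23, 12, 13, 5]

Final heap: [23, 12, 13, 5]


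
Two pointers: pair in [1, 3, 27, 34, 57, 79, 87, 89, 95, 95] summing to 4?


lo=0(1)+hi=9(95)=96
lo=0(1)+hi=8(95)=96
lo=0(1)+hi=7(89)=90
lo=0(1)+hi=6(87)=88
lo=0(1)+hi=5(79)=80
lo=0(1)+hi=4(57)=58
lo=0(1)+hi=3(34)=35
lo=0(1)+hi=2(27)=28
lo=0(1)+hi=1(3)=4

Yes: 1+3=4


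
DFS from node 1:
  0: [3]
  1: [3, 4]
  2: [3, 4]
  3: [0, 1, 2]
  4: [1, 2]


Visit 1, push [4, 3]
Visit 3, push [2, 0]
Visit 0, push []
Visit 2, push [4]
Visit 4, push []

DFS order: [1, 3, 0, 2, 4]


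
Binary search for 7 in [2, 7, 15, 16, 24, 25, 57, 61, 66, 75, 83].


Step 1: lo=0, hi=10, mid=5, val=25
Step 2: lo=0, hi=4, mid=2, val=15
Step 3: lo=0, hi=1, mid=0, val=2
Step 4: lo=1, hi=1, mid=1, val=7

Found at index 1


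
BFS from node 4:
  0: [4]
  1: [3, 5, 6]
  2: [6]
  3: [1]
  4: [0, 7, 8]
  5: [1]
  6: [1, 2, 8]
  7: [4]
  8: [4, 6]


Visit 4, enqueue [0, 7, 8]
Visit 0, enqueue []
Visit 7, enqueue []
Visit 8, enqueue [6]
Visit 6, enqueue [1, 2]
Visit 1, enqueue [3, 5]
Visit 2, enqueue []
Visit 3, enqueue []
Visit 5, enqueue []

BFS order: [4, 0, 7, 8, 6, 1, 2, 3, 5]


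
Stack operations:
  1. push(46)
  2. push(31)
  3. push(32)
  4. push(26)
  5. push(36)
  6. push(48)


push(46) -> [46]
push(31) -> [46, 31]
push(32) -> [46, 31, 32]
push(26) -> [46, 31, 32, 26]
push(36) -> [46, 31, 32, 26, 36]
push(48) -> [46, 31, 32, 26, 36, 48]

Final stack: [46, 31, 32, 26, 36, 48]


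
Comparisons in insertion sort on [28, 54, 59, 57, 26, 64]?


Algorithm: insertion sort
Input: [28, 54, 59, 57, 26, 64]
Sorted: [26, 28, 54, 57, 59, 64]

9


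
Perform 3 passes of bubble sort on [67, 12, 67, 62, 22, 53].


Initial: [67, 12, 67, 62, 22, 53]
Pass 1: [12, 67, 62, 22, 53, 67] (4 swaps)
Pass 2: [12, 62, 22, 53, 67, 67] (3 swaps)
Pass 3: [12, 22, 53, 62, 67, 67] (2 swaps)

After 3 passes: [12, 22, 53, 62, 67, 67]


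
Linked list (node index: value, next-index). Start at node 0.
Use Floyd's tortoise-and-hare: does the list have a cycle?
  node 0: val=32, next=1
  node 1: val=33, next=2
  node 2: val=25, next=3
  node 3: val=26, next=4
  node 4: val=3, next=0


Floyd's tortoise (slow, +1) and hare (fast, +2):
  init: slow=0, fast=0
  step 1: slow=1, fast=2
  step 2: slow=2, fast=4
  step 3: slow=3, fast=1
  step 4: slow=4, fast=3
  step 5: slow=0, fast=0
  slow == fast at node 0: cycle detected

Cycle: yes


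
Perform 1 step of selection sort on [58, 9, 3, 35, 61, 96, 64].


Initial: [58, 9, 3, 35, 61, 96, 64]
Step 1: min=3 at 2
  Swap: [3, 9, 58, 35, 61, 96, 64]

After 1 step: [3, 9, 58, 35, 61, 96, 64]


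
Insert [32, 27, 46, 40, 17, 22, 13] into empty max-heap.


Insert 32: [32]
Insert 27: [32, 27]
Insert 46: [46, 27, 32]
Insert 40: [46, 40, 32, 27]
Insert 17: [46, 40, 32, 27, 17]
Insert 22: [46, 40, 32, 27, 17, 22]
Insert 13: [46, 40, 32, 27, 17, 22, 13]

Final heap: [46, 40, 32, 27, 17, 22, 13]


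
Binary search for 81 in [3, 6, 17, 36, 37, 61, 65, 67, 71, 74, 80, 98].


Step 1: lo=0, hi=11, mid=5, val=61
Step 2: lo=6, hi=11, mid=8, val=71
Step 3: lo=9, hi=11, mid=10, val=80
Step 4: lo=11, hi=11, mid=11, val=98

Not found


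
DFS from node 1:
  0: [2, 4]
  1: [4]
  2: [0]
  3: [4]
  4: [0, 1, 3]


Visit 1, push [4]
Visit 4, push [3, 0]
Visit 0, push [2]
Visit 2, push []
Visit 3, push []

DFS order: [1, 4, 0, 2, 3]


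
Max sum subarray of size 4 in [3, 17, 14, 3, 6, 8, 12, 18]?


[0:4]: 37
[1:5]: 40
[2:6]: 31
[3:7]: 29
[4:8]: 44

Max: 44 at [4:8]


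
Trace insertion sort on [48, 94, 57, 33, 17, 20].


Initial: [48, 94, 57, 33, 17, 20]
Insert 94: [48, 94, 57, 33, 17, 20]
Insert 57: [48, 57, 94, 33, 17, 20]
Insert 33: [33, 48, 57, 94, 17, 20]
Insert 17: [17, 33, 48, 57, 94, 20]
Insert 20: [17, 20, 33, 48, 57, 94]

Sorted: [17, 20, 33, 48, 57, 94]


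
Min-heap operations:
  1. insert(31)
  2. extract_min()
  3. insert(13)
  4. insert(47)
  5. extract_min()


insert(31) -> [31]
extract_min()->31, []
insert(13) -> [13]
insert(47) -> [13, 47]
extract_min()->13, [47]

Final heap: [47]


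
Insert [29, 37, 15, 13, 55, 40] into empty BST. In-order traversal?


Insert 29: root
Insert 37: R from 29
Insert 15: L from 29
Insert 13: L from 29 -> L from 15
Insert 55: R from 29 -> R from 37
Insert 40: R from 29 -> R from 37 -> L from 55

In-order: [13, 15, 29, 37, 40, 55]


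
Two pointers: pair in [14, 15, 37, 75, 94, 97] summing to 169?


lo=0(14)+hi=5(97)=111
lo=1(15)+hi=5(97)=112
lo=2(37)+hi=5(97)=134
lo=3(75)+hi=5(97)=172
lo=3(75)+hi=4(94)=169

Yes: 75+94=169


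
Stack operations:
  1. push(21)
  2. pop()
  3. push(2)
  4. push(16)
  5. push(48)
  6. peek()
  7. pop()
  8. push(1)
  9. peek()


push(21) -> [21]
pop()->21, []
push(2) -> [2]
push(16) -> [2, 16]
push(48) -> [2, 16, 48]
peek()->48
pop()->48, [2, 16]
push(1) -> [2, 16, 1]
peek()->1

Final stack: [2, 16, 1]


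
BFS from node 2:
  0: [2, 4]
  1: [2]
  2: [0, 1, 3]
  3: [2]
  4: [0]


Visit 2, enqueue [0, 1, 3]
Visit 0, enqueue [4]
Visit 1, enqueue []
Visit 3, enqueue []
Visit 4, enqueue []

BFS order: [2, 0, 1, 3, 4]


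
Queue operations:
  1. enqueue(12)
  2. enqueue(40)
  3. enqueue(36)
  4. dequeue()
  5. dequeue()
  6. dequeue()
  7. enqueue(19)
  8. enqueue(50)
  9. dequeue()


enqueue(12) -> [12]
enqueue(40) -> [12, 40]
enqueue(36) -> [12, 40, 36]
dequeue()->12, [40, 36]
dequeue()->40, [36]
dequeue()->36, []
enqueue(19) -> [19]
enqueue(50) -> [19, 50]
dequeue()->19, [50]

Final queue: [50]


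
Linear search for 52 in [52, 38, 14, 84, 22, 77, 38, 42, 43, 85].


i=0: 52==52 found!

Found at 0, 1 comps


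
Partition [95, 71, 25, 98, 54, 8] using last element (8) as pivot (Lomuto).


Pivot: 8
Place pivot at 0: [8, 71, 25, 98, 54, 95]

Partitioned: [8, 71, 25, 98, 54, 95]


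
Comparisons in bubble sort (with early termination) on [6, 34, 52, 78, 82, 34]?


Algorithm: bubble sort (with early termination)
Input: [6, 34, 52, 78, 82, 34]
Sorted: [6, 34, 34, 52, 78, 82]

14


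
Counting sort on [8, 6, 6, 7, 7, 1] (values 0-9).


Input: [8, 6, 6, 7, 7, 1]
Counts: [0, 1, 0, 0, 0, 0, 2, 2, 1, 0]

Sorted: [1, 6, 6, 7, 7, 8]


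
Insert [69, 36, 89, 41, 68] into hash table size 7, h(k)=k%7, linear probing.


Insert 69: h=6 -> slot 6
Insert 36: h=1 -> slot 1
Insert 89: h=5 -> slot 5
Insert 41: h=6, 1 probes -> slot 0
Insert 68: h=5, 4 probes -> slot 2

Table: [41, 36, 68, None, None, 89, 69]


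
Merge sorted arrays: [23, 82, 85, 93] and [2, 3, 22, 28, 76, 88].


Take 2 from B
Take 3 from B
Take 22 from B
Take 23 from A
Take 28 from B
Take 76 from B
Take 82 from A
Take 85 from A
Take 88 from B

Merged: [2, 3, 22, 23, 28, 76, 82, 85, 88, 93]


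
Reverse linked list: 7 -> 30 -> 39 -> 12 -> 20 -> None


Step 1: curr=7, set curr.next=prev(None) | reversed so far: 7
Step 2: curr=30, set curr.next=prev(7) | reversed so far: 30 -> 7
Step 3: curr=39, set curr.next=prev(30) | reversed so far: 39 -> 30 -> 7
Step 4: curr=12, set curr.next=prev(39) | reversed so far: 12 -> 39 -> 30 -> 7
Step 5: curr=20, set curr.next=prev(12) | reversed so far: 20 -> 12 -> 39 -> 30 -> 7

20 -> 12 -> 39 -> 30 -> 7 -> None


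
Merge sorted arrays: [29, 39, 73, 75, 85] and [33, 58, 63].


Take 29 from A
Take 33 from B
Take 39 from A
Take 58 from B
Take 63 from B

Merged: [29, 33, 39, 58, 63, 73, 75, 85]


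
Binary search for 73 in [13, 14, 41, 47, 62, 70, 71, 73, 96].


Step 1: lo=0, hi=8, mid=4, val=62
Step 2: lo=5, hi=8, mid=6, val=71
Step 3: lo=7, hi=8, mid=7, val=73

Found at index 7


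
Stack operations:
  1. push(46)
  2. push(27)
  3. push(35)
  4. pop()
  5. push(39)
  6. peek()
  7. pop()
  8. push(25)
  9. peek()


push(46) -> [46]
push(27) -> [46, 27]
push(35) -> [46, 27, 35]
pop()->35, [46, 27]
push(39) -> [46, 27, 39]
peek()->39
pop()->39, [46, 27]
push(25) -> [46, 27, 25]
peek()->25

Final stack: [46, 27, 25]


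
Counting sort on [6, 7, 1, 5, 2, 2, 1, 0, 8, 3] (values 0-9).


Input: [6, 7, 1, 5, 2, 2, 1, 0, 8, 3]
Counts: [1, 2, 2, 1, 0, 1, 1, 1, 1, 0]

Sorted: [0, 1, 1, 2, 2, 3, 5, 6, 7, 8]


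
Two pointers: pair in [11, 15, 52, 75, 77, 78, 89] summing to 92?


lo=0(11)+hi=6(89)=100
lo=0(11)+hi=5(78)=89
lo=1(15)+hi=5(78)=93
lo=1(15)+hi=4(77)=92

Yes: 15+77=92


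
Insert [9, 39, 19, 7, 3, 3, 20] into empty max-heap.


Insert 9: [9]
Insert 39: [39, 9]
Insert 19: [39, 9, 19]
Insert 7: [39, 9, 19, 7]
Insert 3: [39, 9, 19, 7, 3]
Insert 3: [39, 9, 19, 7, 3, 3]
Insert 20: [39, 9, 20, 7, 3, 3, 19]

Final heap: [39, 9, 20, 7, 3, 3, 19]


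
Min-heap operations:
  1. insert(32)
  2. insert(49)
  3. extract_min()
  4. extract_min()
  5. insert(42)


insert(32) -> [32]
insert(49) -> [32, 49]
extract_min()->32, [49]
extract_min()->49, []
insert(42) -> [42]

Final heap: [42]


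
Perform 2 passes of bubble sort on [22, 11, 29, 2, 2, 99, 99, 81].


Initial: [22, 11, 29, 2, 2, 99, 99, 81]
Pass 1: [11, 22, 2, 2, 29, 99, 81, 99] (4 swaps)
Pass 2: [11, 2, 2, 22, 29, 81, 99, 99] (3 swaps)

After 2 passes: [11, 2, 2, 22, 29, 81, 99, 99]


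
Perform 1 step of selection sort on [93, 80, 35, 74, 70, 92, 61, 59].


Initial: [93, 80, 35, 74, 70, 92, 61, 59]
Step 1: min=35 at 2
  Swap: [35, 80, 93, 74, 70, 92, 61, 59]

After 1 step: [35, 80, 93, 74, 70, 92, 61, 59]


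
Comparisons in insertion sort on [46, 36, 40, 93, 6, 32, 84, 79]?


Algorithm: insertion sort
Input: [46, 36, 40, 93, 6, 32, 84, 79]
Sorted: [6, 32, 36, 40, 46, 79, 84, 93]

18


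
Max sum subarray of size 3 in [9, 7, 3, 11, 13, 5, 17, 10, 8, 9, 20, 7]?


[0:3]: 19
[1:4]: 21
[2:5]: 27
[3:6]: 29
[4:7]: 35
[5:8]: 32
[6:9]: 35
[7:10]: 27
[8:11]: 37
[9:12]: 36

Max: 37 at [8:11]


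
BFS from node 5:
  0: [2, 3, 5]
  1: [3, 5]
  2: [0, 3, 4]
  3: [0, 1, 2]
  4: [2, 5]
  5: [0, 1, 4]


Visit 5, enqueue [0, 1, 4]
Visit 0, enqueue [2, 3]
Visit 1, enqueue []
Visit 4, enqueue []
Visit 2, enqueue []
Visit 3, enqueue []

BFS order: [5, 0, 1, 4, 2, 3]


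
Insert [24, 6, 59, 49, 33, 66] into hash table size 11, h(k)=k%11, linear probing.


Insert 24: h=2 -> slot 2
Insert 6: h=6 -> slot 6
Insert 59: h=4 -> slot 4
Insert 49: h=5 -> slot 5
Insert 33: h=0 -> slot 0
Insert 66: h=0, 1 probes -> slot 1

Table: [33, 66, 24, None, 59, 49, 6, None, None, None, None]


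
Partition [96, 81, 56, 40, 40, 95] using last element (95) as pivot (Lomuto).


Pivot: 95
  81 <= 95: swap -> [81, 96, 56, 40, 40, 95]
  56 <= 95: swap -> [81, 56, 96, 40, 40, 95]
  40 <= 95: swap -> [81, 56, 40, 96, 40, 95]
  40 <= 95: swap -> [81, 56, 40, 40, 96, 95]
Place pivot at 4: [81, 56, 40, 40, 95, 96]

Partitioned: [81, 56, 40, 40, 95, 96]


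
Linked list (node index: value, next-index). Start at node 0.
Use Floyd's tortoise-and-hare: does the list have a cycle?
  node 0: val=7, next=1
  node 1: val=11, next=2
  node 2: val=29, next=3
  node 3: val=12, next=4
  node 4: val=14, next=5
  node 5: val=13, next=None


Floyd's tortoise (slow, +1) and hare (fast, +2):
  init: slow=0, fast=0
  step 1: slow=1, fast=2
  step 2: slow=2, fast=4
  step 3: fast 4->5->None, no cycle

Cycle: no


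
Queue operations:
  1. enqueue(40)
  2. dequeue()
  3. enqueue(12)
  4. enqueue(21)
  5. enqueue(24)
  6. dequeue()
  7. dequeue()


enqueue(40) -> [40]
dequeue()->40, []
enqueue(12) -> [12]
enqueue(21) -> [12, 21]
enqueue(24) -> [12, 21, 24]
dequeue()->12, [21, 24]
dequeue()->21, [24]

Final queue: [24]


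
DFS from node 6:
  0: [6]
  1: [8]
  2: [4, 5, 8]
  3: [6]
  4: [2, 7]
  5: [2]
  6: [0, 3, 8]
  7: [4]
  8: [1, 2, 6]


Visit 6, push [8, 3, 0]
Visit 0, push []
Visit 3, push []
Visit 8, push [2, 1]
Visit 1, push []
Visit 2, push [5, 4]
Visit 4, push [7]
Visit 7, push []
Visit 5, push []

DFS order: [6, 0, 3, 8, 1, 2, 4, 7, 5]


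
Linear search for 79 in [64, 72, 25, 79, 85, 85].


i=0: 64!=79
i=1: 72!=79
i=2: 25!=79
i=3: 79==79 found!

Found at 3, 4 comps


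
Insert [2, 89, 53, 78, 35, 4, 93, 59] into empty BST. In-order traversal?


Insert 2: root
Insert 89: R from 2
Insert 53: R from 2 -> L from 89
Insert 78: R from 2 -> L from 89 -> R from 53
Insert 35: R from 2 -> L from 89 -> L from 53
Insert 4: R from 2 -> L from 89 -> L from 53 -> L from 35
Insert 93: R from 2 -> R from 89
Insert 59: R from 2 -> L from 89 -> R from 53 -> L from 78

In-order: [2, 4, 35, 53, 59, 78, 89, 93]


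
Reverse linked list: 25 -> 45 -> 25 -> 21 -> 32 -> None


Step 1: curr=25, set curr.next=prev(None) | reversed so far: 25
Step 2: curr=45, set curr.next=prev(25) | reversed so far: 45 -> 25
Step 3: curr=25, set curr.next=prev(45) | reversed so far: 25 -> 45 -> 25
Step 4: curr=21, set curr.next=prev(25) | reversed so far: 21 -> 25 -> 45 -> 25
Step 5: curr=32, set curr.next=prev(21) | reversed so far: 32 -> 21 -> 25 -> 45 -> 25

32 -> 21 -> 25 -> 45 -> 25 -> None


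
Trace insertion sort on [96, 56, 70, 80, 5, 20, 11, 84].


Initial: [96, 56, 70, 80, 5, 20, 11, 84]
Insert 56: [56, 96, 70, 80, 5, 20, 11, 84]
Insert 70: [56, 70, 96, 80, 5, 20, 11, 84]
Insert 80: [56, 70, 80, 96, 5, 20, 11, 84]
Insert 5: [5, 56, 70, 80, 96, 20, 11, 84]
Insert 20: [5, 20, 56, 70, 80, 96, 11, 84]
Insert 11: [5, 11, 20, 56, 70, 80, 96, 84]
Insert 84: [5, 11, 20, 56, 70, 80, 84, 96]

Sorted: [5, 11, 20, 56, 70, 80, 84, 96]


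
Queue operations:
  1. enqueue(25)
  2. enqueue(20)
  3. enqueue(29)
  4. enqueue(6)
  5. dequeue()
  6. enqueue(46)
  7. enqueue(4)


enqueue(25) -> [25]
enqueue(20) -> [25, 20]
enqueue(29) -> [25, 20, 29]
enqueue(6) -> [25, 20, 29, 6]
dequeue()->25, [20, 29, 6]
enqueue(46) -> [20, 29, 6, 46]
enqueue(4) -> [20, 29, 6, 46, 4]

Final queue: [20, 29, 6, 46, 4]


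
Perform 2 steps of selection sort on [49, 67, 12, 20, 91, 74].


Initial: [49, 67, 12, 20, 91, 74]
Step 1: min=12 at 2
  Swap: [12, 67, 49, 20, 91, 74]
Step 2: min=20 at 3
  Swap: [12, 20, 49, 67, 91, 74]

After 2 steps: [12, 20, 49, 67, 91, 74]


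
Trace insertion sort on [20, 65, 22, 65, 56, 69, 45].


Initial: [20, 65, 22, 65, 56, 69, 45]
Insert 65: [20, 65, 22, 65, 56, 69, 45]
Insert 22: [20, 22, 65, 65, 56, 69, 45]
Insert 65: [20, 22, 65, 65, 56, 69, 45]
Insert 56: [20, 22, 56, 65, 65, 69, 45]
Insert 69: [20, 22, 56, 65, 65, 69, 45]
Insert 45: [20, 22, 45, 56, 65, 65, 69]

Sorted: [20, 22, 45, 56, 65, 65, 69]


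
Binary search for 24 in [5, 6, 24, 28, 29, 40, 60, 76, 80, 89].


Step 1: lo=0, hi=9, mid=4, val=29
Step 2: lo=0, hi=3, mid=1, val=6
Step 3: lo=2, hi=3, mid=2, val=24

Found at index 2


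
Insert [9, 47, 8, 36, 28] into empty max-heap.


Insert 9: [9]
Insert 47: [47, 9]
Insert 8: [47, 9, 8]
Insert 36: [47, 36, 8, 9]
Insert 28: [47, 36, 8, 9, 28]

Final heap: [47, 36, 8, 9, 28]


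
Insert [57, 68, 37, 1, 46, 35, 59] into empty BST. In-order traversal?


Insert 57: root
Insert 68: R from 57
Insert 37: L from 57
Insert 1: L from 57 -> L from 37
Insert 46: L from 57 -> R from 37
Insert 35: L from 57 -> L from 37 -> R from 1
Insert 59: R from 57 -> L from 68

In-order: [1, 35, 37, 46, 57, 59, 68]


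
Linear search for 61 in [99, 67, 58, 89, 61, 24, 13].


i=0: 99!=61
i=1: 67!=61
i=2: 58!=61
i=3: 89!=61
i=4: 61==61 found!

Found at 4, 5 comps


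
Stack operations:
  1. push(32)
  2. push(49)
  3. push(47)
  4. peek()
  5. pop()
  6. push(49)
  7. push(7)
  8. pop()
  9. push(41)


push(32) -> [32]
push(49) -> [32, 49]
push(47) -> [32, 49, 47]
peek()->47
pop()->47, [32, 49]
push(49) -> [32, 49, 49]
push(7) -> [32, 49, 49, 7]
pop()->7, [32, 49, 49]
push(41) -> [32, 49, 49, 41]

Final stack: [32, 49, 49, 41]


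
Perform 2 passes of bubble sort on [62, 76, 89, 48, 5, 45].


Initial: [62, 76, 89, 48, 5, 45]
Pass 1: [62, 76, 48, 5, 45, 89] (3 swaps)
Pass 2: [62, 48, 5, 45, 76, 89] (3 swaps)

After 2 passes: [62, 48, 5, 45, 76, 89]


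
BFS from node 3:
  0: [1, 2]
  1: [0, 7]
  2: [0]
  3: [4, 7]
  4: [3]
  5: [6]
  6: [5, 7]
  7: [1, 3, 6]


Visit 3, enqueue [4, 7]
Visit 4, enqueue []
Visit 7, enqueue [1, 6]
Visit 1, enqueue [0]
Visit 6, enqueue [5]
Visit 0, enqueue [2]
Visit 5, enqueue []
Visit 2, enqueue []

BFS order: [3, 4, 7, 1, 6, 0, 5, 2]


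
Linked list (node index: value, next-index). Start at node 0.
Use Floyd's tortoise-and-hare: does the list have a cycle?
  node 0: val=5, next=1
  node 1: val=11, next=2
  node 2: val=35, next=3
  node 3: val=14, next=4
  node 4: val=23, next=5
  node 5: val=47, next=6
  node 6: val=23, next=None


Floyd's tortoise (slow, +1) and hare (fast, +2):
  init: slow=0, fast=0
  step 1: slow=1, fast=2
  step 2: slow=2, fast=4
  step 3: slow=3, fast=6
  step 4: fast -> None, no cycle

Cycle: no


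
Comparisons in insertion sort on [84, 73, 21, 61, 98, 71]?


Algorithm: insertion sort
Input: [84, 73, 21, 61, 98, 71]
Sorted: [21, 61, 71, 73, 84, 98]

11


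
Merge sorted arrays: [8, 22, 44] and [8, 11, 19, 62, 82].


Take 8 from A
Take 8 from B
Take 11 from B
Take 19 from B
Take 22 from A
Take 44 from A

Merged: [8, 8, 11, 19, 22, 44, 62, 82]


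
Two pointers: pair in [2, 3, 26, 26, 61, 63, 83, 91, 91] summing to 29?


lo=0(2)+hi=8(91)=93
lo=0(2)+hi=7(91)=93
lo=0(2)+hi=6(83)=85
lo=0(2)+hi=5(63)=65
lo=0(2)+hi=4(61)=63
lo=0(2)+hi=3(26)=28
lo=1(3)+hi=3(26)=29

Yes: 3+26=29


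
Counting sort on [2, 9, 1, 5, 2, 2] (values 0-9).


Input: [2, 9, 1, 5, 2, 2]
Counts: [0, 1, 3, 0, 0, 1, 0, 0, 0, 1]

Sorted: [1, 2, 2, 2, 5, 9]


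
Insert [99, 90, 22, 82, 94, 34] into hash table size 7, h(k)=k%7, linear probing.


Insert 99: h=1 -> slot 1
Insert 90: h=6 -> slot 6
Insert 22: h=1, 1 probes -> slot 2
Insert 82: h=5 -> slot 5
Insert 94: h=3 -> slot 3
Insert 34: h=6, 1 probes -> slot 0

Table: [34, 99, 22, 94, None, 82, 90]


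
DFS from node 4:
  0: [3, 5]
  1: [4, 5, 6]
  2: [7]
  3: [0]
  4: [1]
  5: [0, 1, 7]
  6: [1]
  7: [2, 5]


Visit 4, push [1]
Visit 1, push [6, 5]
Visit 5, push [7, 0]
Visit 0, push [3]
Visit 3, push []
Visit 7, push [2]
Visit 2, push []
Visit 6, push []

DFS order: [4, 1, 5, 0, 3, 7, 2, 6]


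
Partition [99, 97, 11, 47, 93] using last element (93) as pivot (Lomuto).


Pivot: 93
  11 <= 93: swap -> [11, 97, 99, 47, 93]
  47 <= 93: swap -> [11, 47, 99, 97, 93]
Place pivot at 2: [11, 47, 93, 97, 99]

Partitioned: [11, 47, 93, 97, 99]


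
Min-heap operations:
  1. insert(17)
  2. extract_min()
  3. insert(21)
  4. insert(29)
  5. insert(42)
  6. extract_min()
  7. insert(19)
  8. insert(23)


insert(17) -> [17]
extract_min()->17, []
insert(21) -> [21]
insert(29) -> [21, 29]
insert(42) -> [21, 29, 42]
extract_min()->21, [29, 42]
insert(19) -> [19, 42, 29]
insert(23) -> [19, 23, 29, 42]

Final heap: [19, 23, 29, 42]


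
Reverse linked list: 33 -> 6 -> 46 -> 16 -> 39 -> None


Step 1: curr=33, set curr.next=prev(None) | reversed so far: 33
Step 2: curr=6, set curr.next=prev(33) | reversed so far: 6 -> 33
Step 3: curr=46, set curr.next=prev(6) | reversed so far: 46 -> 6 -> 33
Step 4: curr=16, set curr.next=prev(46) | reversed so far: 16 -> 46 -> 6 -> 33
Step 5: curr=39, set curr.next=prev(16) | reversed so far: 39 -> 16 -> 46 -> 6 -> 33

39 -> 16 -> 46 -> 6 -> 33 -> None


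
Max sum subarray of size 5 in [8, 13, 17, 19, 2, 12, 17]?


[0:5]: 59
[1:6]: 63
[2:7]: 67

Max: 67 at [2:7]


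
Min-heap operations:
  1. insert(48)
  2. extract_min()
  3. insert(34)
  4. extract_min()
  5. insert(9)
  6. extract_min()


insert(48) -> [48]
extract_min()->48, []
insert(34) -> [34]
extract_min()->34, []
insert(9) -> [9]
extract_min()->9, []

Final heap: []


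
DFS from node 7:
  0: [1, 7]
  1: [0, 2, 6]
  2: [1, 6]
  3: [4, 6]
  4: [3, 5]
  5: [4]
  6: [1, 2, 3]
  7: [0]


Visit 7, push [0]
Visit 0, push [1]
Visit 1, push [6, 2]
Visit 2, push [6]
Visit 6, push [3]
Visit 3, push [4]
Visit 4, push [5]
Visit 5, push []

DFS order: [7, 0, 1, 2, 6, 3, 4, 5]


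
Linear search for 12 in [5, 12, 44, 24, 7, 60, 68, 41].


i=0: 5!=12
i=1: 12==12 found!

Found at 1, 2 comps


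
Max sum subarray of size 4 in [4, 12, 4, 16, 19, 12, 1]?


[0:4]: 36
[1:5]: 51
[2:6]: 51
[3:7]: 48

Max: 51 at [1:5]


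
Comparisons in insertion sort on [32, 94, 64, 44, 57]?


Algorithm: insertion sort
Input: [32, 94, 64, 44, 57]
Sorted: [32, 44, 57, 64, 94]

9


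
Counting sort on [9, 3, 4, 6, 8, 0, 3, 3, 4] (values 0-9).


Input: [9, 3, 4, 6, 8, 0, 3, 3, 4]
Counts: [1, 0, 0, 3, 2, 0, 1, 0, 1, 1]

Sorted: [0, 3, 3, 3, 4, 4, 6, 8, 9]


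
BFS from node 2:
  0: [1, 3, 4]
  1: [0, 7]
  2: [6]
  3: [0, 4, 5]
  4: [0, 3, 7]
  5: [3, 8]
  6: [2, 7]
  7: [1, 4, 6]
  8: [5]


Visit 2, enqueue [6]
Visit 6, enqueue [7]
Visit 7, enqueue [1, 4]
Visit 1, enqueue [0]
Visit 4, enqueue [3]
Visit 0, enqueue []
Visit 3, enqueue [5]
Visit 5, enqueue [8]
Visit 8, enqueue []

BFS order: [2, 6, 7, 1, 4, 0, 3, 5, 8]


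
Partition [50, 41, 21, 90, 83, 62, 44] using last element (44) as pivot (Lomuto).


Pivot: 44
  41 <= 44: swap -> [41, 50, 21, 90, 83, 62, 44]
  21 <= 44: swap -> [41, 21, 50, 90, 83, 62, 44]
Place pivot at 2: [41, 21, 44, 90, 83, 62, 50]

Partitioned: [41, 21, 44, 90, 83, 62, 50]


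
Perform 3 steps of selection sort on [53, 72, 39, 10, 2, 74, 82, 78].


Initial: [53, 72, 39, 10, 2, 74, 82, 78]
Step 1: min=2 at 4
  Swap: [2, 72, 39, 10, 53, 74, 82, 78]
Step 2: min=10 at 3
  Swap: [2, 10, 39, 72, 53, 74, 82, 78]
Step 3: min=39 at 2
  Swap: [2, 10, 39, 72, 53, 74, 82, 78]

After 3 steps: [2, 10, 39, 72, 53, 74, 82, 78]


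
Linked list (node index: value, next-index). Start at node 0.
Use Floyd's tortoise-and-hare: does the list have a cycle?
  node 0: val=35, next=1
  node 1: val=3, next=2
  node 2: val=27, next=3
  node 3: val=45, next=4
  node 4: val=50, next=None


Floyd's tortoise (slow, +1) and hare (fast, +2):
  init: slow=0, fast=0
  step 1: slow=1, fast=2
  step 2: slow=2, fast=4
  step 3: fast -> None, no cycle

Cycle: no


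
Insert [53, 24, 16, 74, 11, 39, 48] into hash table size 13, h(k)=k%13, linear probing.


Insert 53: h=1 -> slot 1
Insert 24: h=11 -> slot 11
Insert 16: h=3 -> slot 3
Insert 74: h=9 -> slot 9
Insert 11: h=11, 1 probes -> slot 12
Insert 39: h=0 -> slot 0
Insert 48: h=9, 1 probes -> slot 10

Table: [39, 53, None, 16, None, None, None, None, None, 74, 48, 24, 11]


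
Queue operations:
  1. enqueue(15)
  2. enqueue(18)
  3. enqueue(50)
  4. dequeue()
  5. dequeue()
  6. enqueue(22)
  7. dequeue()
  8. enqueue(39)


enqueue(15) -> [15]
enqueue(18) -> [15, 18]
enqueue(50) -> [15, 18, 50]
dequeue()->15, [18, 50]
dequeue()->18, [50]
enqueue(22) -> [50, 22]
dequeue()->50, [22]
enqueue(39) -> [22, 39]

Final queue: [22, 39]


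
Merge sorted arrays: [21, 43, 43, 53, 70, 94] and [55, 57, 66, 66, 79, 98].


Take 21 from A
Take 43 from A
Take 43 from A
Take 53 from A
Take 55 from B
Take 57 from B
Take 66 from B
Take 66 from B
Take 70 from A
Take 79 from B
Take 94 from A

Merged: [21, 43, 43, 53, 55, 57, 66, 66, 70, 79, 94, 98]


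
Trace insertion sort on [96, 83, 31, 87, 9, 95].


Initial: [96, 83, 31, 87, 9, 95]
Insert 83: [83, 96, 31, 87, 9, 95]
Insert 31: [31, 83, 96, 87, 9, 95]
Insert 87: [31, 83, 87, 96, 9, 95]
Insert 9: [9, 31, 83, 87, 96, 95]
Insert 95: [9, 31, 83, 87, 95, 96]

Sorted: [9, 31, 83, 87, 95, 96]


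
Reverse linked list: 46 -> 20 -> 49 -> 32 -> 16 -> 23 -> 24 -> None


Step 1: curr=46, set curr.next=prev(None) | reversed so far: 46
Step 2: curr=20, set curr.next=prev(46) | reversed so far: 20 -> 46
Step 3: curr=49, set curr.next=prev(20) | reversed so far: 49 -> 20 -> 46
Step 4: curr=32, set curr.next=prev(49) | reversed so far: 32 -> 49 -> 20 -> 46
Step 5: curr=16, set curr.next=prev(32) | reversed so far: 16 -> 32 -> 49 -> 20 -> 46
Step 6: curr=23, set curr.next=prev(16) | reversed so far: 23 -> 16 -> 32 -> 49 -> 20 -> 46
Step 7: curr=24, set curr.next=prev(23) | reversed so far: 24 -> 23 -> 16 -> 32 -> 49 -> 20 -> 46

24 -> 23 -> 16 -> 32 -> 49 -> 20 -> 46 -> None


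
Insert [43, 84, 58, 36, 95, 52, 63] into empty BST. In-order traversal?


Insert 43: root
Insert 84: R from 43
Insert 58: R from 43 -> L from 84
Insert 36: L from 43
Insert 95: R from 43 -> R from 84
Insert 52: R from 43 -> L from 84 -> L from 58
Insert 63: R from 43 -> L from 84 -> R from 58

In-order: [36, 43, 52, 58, 63, 84, 95]


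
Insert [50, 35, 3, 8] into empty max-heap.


Insert 50: [50]
Insert 35: [50, 35]
Insert 3: [50, 35, 3]
Insert 8: [50, 35, 3, 8]

Final heap: [50, 35, 3, 8]


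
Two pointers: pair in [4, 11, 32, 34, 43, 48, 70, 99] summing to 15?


lo=0(4)+hi=7(99)=103
lo=0(4)+hi=6(70)=74
lo=0(4)+hi=5(48)=52
lo=0(4)+hi=4(43)=47
lo=0(4)+hi=3(34)=38
lo=0(4)+hi=2(32)=36
lo=0(4)+hi=1(11)=15

Yes: 4+11=15


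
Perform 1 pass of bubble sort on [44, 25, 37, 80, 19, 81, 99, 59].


Initial: [44, 25, 37, 80, 19, 81, 99, 59]
Pass 1: [25, 37, 44, 19, 80, 81, 59, 99] (4 swaps)

After 1 pass: [25, 37, 44, 19, 80, 81, 59, 99]


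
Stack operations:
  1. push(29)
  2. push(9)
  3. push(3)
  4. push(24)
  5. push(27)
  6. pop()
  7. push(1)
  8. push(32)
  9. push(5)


push(29) -> [29]
push(9) -> [29, 9]
push(3) -> [29, 9, 3]
push(24) -> [29, 9, 3, 24]
push(27) -> [29, 9, 3, 24, 27]
pop()->27, [29, 9, 3, 24]
push(1) -> [29, 9, 3, 24, 1]
push(32) -> [29, 9, 3, 24, 1, 32]
push(5) -> [29, 9, 3, 24, 1, 32, 5]

Final stack: [29, 9, 3, 24, 1, 32, 5]


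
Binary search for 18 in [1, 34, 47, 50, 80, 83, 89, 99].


Step 1: lo=0, hi=7, mid=3, val=50
Step 2: lo=0, hi=2, mid=1, val=34
Step 3: lo=0, hi=0, mid=0, val=1

Not found


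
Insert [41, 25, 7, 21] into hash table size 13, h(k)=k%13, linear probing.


Insert 41: h=2 -> slot 2
Insert 25: h=12 -> slot 12
Insert 7: h=7 -> slot 7
Insert 21: h=8 -> slot 8

Table: [None, None, 41, None, None, None, None, 7, 21, None, None, None, 25]


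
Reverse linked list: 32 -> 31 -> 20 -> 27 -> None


Step 1: curr=32, set curr.next=prev(None) | reversed so far: 32
Step 2: curr=31, set curr.next=prev(32) | reversed so far: 31 -> 32
Step 3: curr=20, set curr.next=prev(31) | reversed so far: 20 -> 31 -> 32
Step 4: curr=27, set curr.next=prev(20) | reversed so far: 27 -> 20 -> 31 -> 32

27 -> 20 -> 31 -> 32 -> None


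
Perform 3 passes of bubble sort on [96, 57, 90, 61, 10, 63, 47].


Initial: [96, 57, 90, 61, 10, 63, 47]
Pass 1: [57, 90, 61, 10, 63, 47, 96] (6 swaps)
Pass 2: [57, 61, 10, 63, 47, 90, 96] (4 swaps)
Pass 3: [57, 10, 61, 47, 63, 90, 96] (2 swaps)

After 3 passes: [57, 10, 61, 47, 63, 90, 96]


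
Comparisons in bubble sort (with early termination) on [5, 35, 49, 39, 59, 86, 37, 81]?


Algorithm: bubble sort (with early termination)
Input: [5, 35, 49, 39, 59, 86, 37, 81]
Sorted: [5, 35, 37, 39, 49, 59, 81, 86]

25


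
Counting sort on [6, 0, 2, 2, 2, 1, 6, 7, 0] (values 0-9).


Input: [6, 0, 2, 2, 2, 1, 6, 7, 0]
Counts: [2, 1, 3, 0, 0, 0, 2, 1, 0, 0]

Sorted: [0, 0, 1, 2, 2, 2, 6, 6, 7]


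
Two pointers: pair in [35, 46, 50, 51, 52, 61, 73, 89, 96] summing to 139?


lo=0(35)+hi=8(96)=131
lo=1(46)+hi=8(96)=142
lo=1(46)+hi=7(89)=135
lo=2(50)+hi=7(89)=139

Yes: 50+89=139


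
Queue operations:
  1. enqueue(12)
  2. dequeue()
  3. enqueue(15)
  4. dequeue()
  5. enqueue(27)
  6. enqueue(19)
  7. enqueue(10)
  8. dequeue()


enqueue(12) -> [12]
dequeue()->12, []
enqueue(15) -> [15]
dequeue()->15, []
enqueue(27) -> [27]
enqueue(19) -> [27, 19]
enqueue(10) -> [27, 19, 10]
dequeue()->27, [19, 10]

Final queue: [19, 10]


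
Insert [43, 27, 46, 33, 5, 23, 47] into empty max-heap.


Insert 43: [43]
Insert 27: [43, 27]
Insert 46: [46, 27, 43]
Insert 33: [46, 33, 43, 27]
Insert 5: [46, 33, 43, 27, 5]
Insert 23: [46, 33, 43, 27, 5, 23]
Insert 47: [47, 33, 46, 27, 5, 23, 43]

Final heap: [47, 33, 46, 27, 5, 23, 43]


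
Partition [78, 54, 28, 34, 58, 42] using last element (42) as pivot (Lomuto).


Pivot: 42
  28 <= 42: swap -> [28, 54, 78, 34, 58, 42]
  34 <= 42: swap -> [28, 34, 78, 54, 58, 42]
Place pivot at 2: [28, 34, 42, 54, 58, 78]

Partitioned: [28, 34, 42, 54, 58, 78]


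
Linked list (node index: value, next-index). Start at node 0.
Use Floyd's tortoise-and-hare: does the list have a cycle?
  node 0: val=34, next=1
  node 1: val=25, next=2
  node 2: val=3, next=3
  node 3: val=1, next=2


Floyd's tortoise (slow, +1) and hare (fast, +2):
  init: slow=0, fast=0
  step 1: slow=1, fast=2
  step 2: slow=2, fast=2
  slow == fast at node 2: cycle detected

Cycle: yes


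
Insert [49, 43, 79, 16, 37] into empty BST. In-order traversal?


Insert 49: root
Insert 43: L from 49
Insert 79: R from 49
Insert 16: L from 49 -> L from 43
Insert 37: L from 49 -> L from 43 -> R from 16

In-order: [16, 37, 43, 49, 79]


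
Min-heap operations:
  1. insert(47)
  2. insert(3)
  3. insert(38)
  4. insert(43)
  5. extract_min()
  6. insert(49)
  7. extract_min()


insert(47) -> [47]
insert(3) -> [3, 47]
insert(38) -> [3, 47, 38]
insert(43) -> [3, 43, 38, 47]
extract_min()->3, [38, 43, 47]
insert(49) -> [38, 43, 47, 49]
extract_min()->38, [43, 49, 47]

Final heap: [43, 49, 47]


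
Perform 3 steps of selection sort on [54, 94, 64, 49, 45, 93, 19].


Initial: [54, 94, 64, 49, 45, 93, 19]
Step 1: min=19 at 6
  Swap: [19, 94, 64, 49, 45, 93, 54]
Step 2: min=45 at 4
  Swap: [19, 45, 64, 49, 94, 93, 54]
Step 3: min=49 at 3
  Swap: [19, 45, 49, 64, 94, 93, 54]

After 3 steps: [19, 45, 49, 64, 94, 93, 54]


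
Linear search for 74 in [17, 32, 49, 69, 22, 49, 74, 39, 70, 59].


i=0: 17!=74
i=1: 32!=74
i=2: 49!=74
i=3: 69!=74
i=4: 22!=74
i=5: 49!=74
i=6: 74==74 found!

Found at 6, 7 comps


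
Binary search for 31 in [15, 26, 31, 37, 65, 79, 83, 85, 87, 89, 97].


Step 1: lo=0, hi=10, mid=5, val=79
Step 2: lo=0, hi=4, mid=2, val=31

Found at index 2


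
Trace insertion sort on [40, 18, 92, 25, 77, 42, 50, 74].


Initial: [40, 18, 92, 25, 77, 42, 50, 74]
Insert 18: [18, 40, 92, 25, 77, 42, 50, 74]
Insert 92: [18, 40, 92, 25, 77, 42, 50, 74]
Insert 25: [18, 25, 40, 92, 77, 42, 50, 74]
Insert 77: [18, 25, 40, 77, 92, 42, 50, 74]
Insert 42: [18, 25, 40, 42, 77, 92, 50, 74]
Insert 50: [18, 25, 40, 42, 50, 77, 92, 74]
Insert 74: [18, 25, 40, 42, 50, 74, 77, 92]

Sorted: [18, 25, 40, 42, 50, 74, 77, 92]


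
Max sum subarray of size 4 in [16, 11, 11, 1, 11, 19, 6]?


[0:4]: 39
[1:5]: 34
[2:6]: 42
[3:7]: 37

Max: 42 at [2:6]


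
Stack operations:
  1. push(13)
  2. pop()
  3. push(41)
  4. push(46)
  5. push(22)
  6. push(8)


push(13) -> [13]
pop()->13, []
push(41) -> [41]
push(46) -> [41, 46]
push(22) -> [41, 46, 22]
push(8) -> [41, 46, 22, 8]

Final stack: [41, 46, 22, 8]


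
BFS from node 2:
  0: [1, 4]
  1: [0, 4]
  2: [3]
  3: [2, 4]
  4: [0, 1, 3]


Visit 2, enqueue [3]
Visit 3, enqueue [4]
Visit 4, enqueue [0, 1]
Visit 0, enqueue []
Visit 1, enqueue []

BFS order: [2, 3, 4, 0, 1]


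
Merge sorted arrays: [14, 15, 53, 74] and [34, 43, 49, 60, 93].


Take 14 from A
Take 15 from A
Take 34 from B
Take 43 from B
Take 49 from B
Take 53 from A
Take 60 from B
Take 74 from A

Merged: [14, 15, 34, 43, 49, 53, 60, 74, 93]


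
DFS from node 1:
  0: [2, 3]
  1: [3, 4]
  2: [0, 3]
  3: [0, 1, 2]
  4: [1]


Visit 1, push [4, 3]
Visit 3, push [2, 0]
Visit 0, push [2]
Visit 2, push []
Visit 4, push []

DFS order: [1, 3, 0, 2, 4]


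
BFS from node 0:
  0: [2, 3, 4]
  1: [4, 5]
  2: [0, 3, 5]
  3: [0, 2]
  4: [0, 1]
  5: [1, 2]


Visit 0, enqueue [2, 3, 4]
Visit 2, enqueue [5]
Visit 3, enqueue []
Visit 4, enqueue [1]
Visit 5, enqueue []
Visit 1, enqueue []

BFS order: [0, 2, 3, 4, 5, 1]


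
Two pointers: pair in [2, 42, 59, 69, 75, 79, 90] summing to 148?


lo=0(2)+hi=6(90)=92
lo=1(42)+hi=6(90)=132
lo=2(59)+hi=6(90)=149
lo=2(59)+hi=5(79)=138
lo=3(69)+hi=5(79)=148

Yes: 69+79=148


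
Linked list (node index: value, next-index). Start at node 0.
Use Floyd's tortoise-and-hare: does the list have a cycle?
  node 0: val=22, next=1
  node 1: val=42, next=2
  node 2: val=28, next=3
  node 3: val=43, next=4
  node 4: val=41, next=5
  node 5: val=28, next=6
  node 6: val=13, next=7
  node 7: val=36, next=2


Floyd's tortoise (slow, +1) and hare (fast, +2):
  init: slow=0, fast=0
  step 1: slow=1, fast=2
  step 2: slow=2, fast=4
  step 3: slow=3, fast=6
  step 4: slow=4, fast=2
  step 5: slow=5, fast=4
  step 6: slow=6, fast=6
  slow == fast at node 6: cycle detected

Cycle: yes


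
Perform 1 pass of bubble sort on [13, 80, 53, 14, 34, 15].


Initial: [13, 80, 53, 14, 34, 15]
Pass 1: [13, 53, 14, 34, 15, 80] (4 swaps)

After 1 pass: [13, 53, 14, 34, 15, 80]


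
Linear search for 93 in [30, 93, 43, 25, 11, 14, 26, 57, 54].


i=0: 30!=93
i=1: 93==93 found!

Found at 1, 2 comps


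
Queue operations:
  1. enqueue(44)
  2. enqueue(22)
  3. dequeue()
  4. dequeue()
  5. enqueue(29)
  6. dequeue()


enqueue(44) -> [44]
enqueue(22) -> [44, 22]
dequeue()->44, [22]
dequeue()->22, []
enqueue(29) -> [29]
dequeue()->29, []

Final queue: []


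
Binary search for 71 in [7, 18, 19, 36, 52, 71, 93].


Step 1: lo=0, hi=6, mid=3, val=36
Step 2: lo=4, hi=6, mid=5, val=71

Found at index 5


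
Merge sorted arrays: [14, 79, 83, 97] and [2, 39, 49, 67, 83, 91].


Take 2 from B
Take 14 from A
Take 39 from B
Take 49 from B
Take 67 from B
Take 79 from A
Take 83 from A
Take 83 from B
Take 91 from B

Merged: [2, 14, 39, 49, 67, 79, 83, 83, 91, 97]


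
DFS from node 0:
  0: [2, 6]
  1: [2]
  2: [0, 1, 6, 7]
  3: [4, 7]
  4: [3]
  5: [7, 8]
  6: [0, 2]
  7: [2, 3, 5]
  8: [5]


Visit 0, push [6, 2]
Visit 2, push [7, 6, 1]
Visit 1, push []
Visit 6, push []
Visit 7, push [5, 3]
Visit 3, push [4]
Visit 4, push []
Visit 5, push [8]
Visit 8, push []

DFS order: [0, 2, 1, 6, 7, 3, 4, 5, 8]


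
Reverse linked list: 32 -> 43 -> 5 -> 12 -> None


Step 1: curr=32, set curr.next=prev(None) | reversed so far: 32
Step 2: curr=43, set curr.next=prev(32) | reversed so far: 43 -> 32
Step 3: curr=5, set curr.next=prev(43) | reversed so far: 5 -> 43 -> 32
Step 4: curr=12, set curr.next=prev(5) | reversed so far: 12 -> 5 -> 43 -> 32

12 -> 5 -> 43 -> 32 -> None


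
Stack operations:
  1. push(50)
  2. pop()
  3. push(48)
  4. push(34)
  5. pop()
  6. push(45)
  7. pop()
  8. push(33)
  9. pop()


push(50) -> [50]
pop()->50, []
push(48) -> [48]
push(34) -> [48, 34]
pop()->34, [48]
push(45) -> [48, 45]
pop()->45, [48]
push(33) -> [48, 33]
pop()->33, [48]

Final stack: [48]


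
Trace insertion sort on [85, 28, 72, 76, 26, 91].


Initial: [85, 28, 72, 76, 26, 91]
Insert 28: [28, 85, 72, 76, 26, 91]
Insert 72: [28, 72, 85, 76, 26, 91]
Insert 76: [28, 72, 76, 85, 26, 91]
Insert 26: [26, 28, 72, 76, 85, 91]
Insert 91: [26, 28, 72, 76, 85, 91]

Sorted: [26, 28, 72, 76, 85, 91]


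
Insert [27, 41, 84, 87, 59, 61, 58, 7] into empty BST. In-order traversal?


Insert 27: root
Insert 41: R from 27
Insert 84: R from 27 -> R from 41
Insert 87: R from 27 -> R from 41 -> R from 84
Insert 59: R from 27 -> R from 41 -> L from 84
Insert 61: R from 27 -> R from 41 -> L from 84 -> R from 59
Insert 58: R from 27 -> R from 41 -> L from 84 -> L from 59
Insert 7: L from 27

In-order: [7, 27, 41, 58, 59, 61, 84, 87]


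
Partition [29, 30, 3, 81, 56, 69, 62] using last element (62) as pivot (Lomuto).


Pivot: 62
  29 <= 62: advance i (no swap)
  30 <= 62: advance i (no swap)
  3 <= 62: advance i (no swap)
  56 <= 62: swap -> [29, 30, 3, 56, 81, 69, 62]
Place pivot at 4: [29, 30, 3, 56, 62, 69, 81]

Partitioned: [29, 30, 3, 56, 62, 69, 81]


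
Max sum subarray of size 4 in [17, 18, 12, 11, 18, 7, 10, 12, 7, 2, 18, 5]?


[0:4]: 58
[1:5]: 59
[2:6]: 48
[3:7]: 46
[4:8]: 47
[5:9]: 36
[6:10]: 31
[7:11]: 39
[8:12]: 32

Max: 59 at [1:5]


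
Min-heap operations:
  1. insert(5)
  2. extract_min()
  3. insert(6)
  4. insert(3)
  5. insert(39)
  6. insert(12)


insert(5) -> [5]
extract_min()->5, []
insert(6) -> [6]
insert(3) -> [3, 6]
insert(39) -> [3, 6, 39]
insert(12) -> [3, 6, 39, 12]

Final heap: [3, 6, 39, 12]
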